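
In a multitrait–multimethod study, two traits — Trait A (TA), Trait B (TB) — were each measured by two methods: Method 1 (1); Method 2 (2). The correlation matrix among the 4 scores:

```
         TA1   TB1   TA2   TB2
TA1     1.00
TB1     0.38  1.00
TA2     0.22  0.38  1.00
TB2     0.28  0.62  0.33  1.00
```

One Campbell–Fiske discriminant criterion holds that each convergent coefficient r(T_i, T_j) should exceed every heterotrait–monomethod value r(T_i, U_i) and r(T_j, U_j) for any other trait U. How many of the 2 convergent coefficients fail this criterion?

Convergent coefficients and their comparison sets:
TA (methods 1·2): 0.22 vs {0.38, 0.33} → fail.
TB (methods 1·2): 0.62 vs {0.38, 0.33} → pass.
1 of 2 fail.

1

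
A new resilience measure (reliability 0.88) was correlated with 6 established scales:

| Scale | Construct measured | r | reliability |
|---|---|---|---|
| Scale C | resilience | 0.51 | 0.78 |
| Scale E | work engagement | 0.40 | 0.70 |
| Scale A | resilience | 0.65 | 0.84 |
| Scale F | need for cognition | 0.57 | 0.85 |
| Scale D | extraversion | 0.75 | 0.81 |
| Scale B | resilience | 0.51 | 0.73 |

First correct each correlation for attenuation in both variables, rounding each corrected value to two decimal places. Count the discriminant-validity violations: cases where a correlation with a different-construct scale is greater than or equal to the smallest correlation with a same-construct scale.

Disattenuated r (r / √(r_scale · r_new)):
  Scale C (conv): 0.51 / √(0.78·0.88) = 0.62
  Scale E (disc): 0.40 / √(0.70·0.88) = 0.51
  Scale A (conv): 0.65 / √(0.84·0.88) = 0.76
  Scale F (disc): 0.57 / √(0.85·0.88) = 0.66
  Scale D (disc): 0.75 / √(0.81·0.88) = 0.89
  Scale B (conv): 0.51 / √(0.73·0.88) = 0.64
Smallest convergent = 0.62. Discriminant values: 0.51, 0.66, 0.89; count ≥ 0.62 → 2.

2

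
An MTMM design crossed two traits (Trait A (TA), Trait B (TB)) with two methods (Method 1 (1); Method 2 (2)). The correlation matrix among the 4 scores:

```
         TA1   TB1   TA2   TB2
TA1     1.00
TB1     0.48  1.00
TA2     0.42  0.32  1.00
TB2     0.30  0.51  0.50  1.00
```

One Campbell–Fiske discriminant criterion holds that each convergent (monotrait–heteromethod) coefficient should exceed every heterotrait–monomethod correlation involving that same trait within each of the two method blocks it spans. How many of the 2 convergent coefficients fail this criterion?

Convergent coefficients and their comparison sets:
TA (methods 1·2): 0.42 vs {0.48, 0.50} → fail.
TB (methods 1·2): 0.51 vs {0.48, 0.50} → pass.
1 of 2 fail.

1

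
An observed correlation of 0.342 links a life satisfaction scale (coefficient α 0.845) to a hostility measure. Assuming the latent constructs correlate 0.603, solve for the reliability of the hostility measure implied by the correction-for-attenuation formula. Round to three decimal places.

r_true = r_obs / √(r_xx · r_yy) ⇒ 0.603 = 0.342 / √(0.845 · r_yy).
√(0.845 · r_yy) = 0.342 / 0.603 = 0.5672; 0.845 · r_yy = 0.3217; r_yy = 0.3217 / 0.845 ≈ 0.381.

0.381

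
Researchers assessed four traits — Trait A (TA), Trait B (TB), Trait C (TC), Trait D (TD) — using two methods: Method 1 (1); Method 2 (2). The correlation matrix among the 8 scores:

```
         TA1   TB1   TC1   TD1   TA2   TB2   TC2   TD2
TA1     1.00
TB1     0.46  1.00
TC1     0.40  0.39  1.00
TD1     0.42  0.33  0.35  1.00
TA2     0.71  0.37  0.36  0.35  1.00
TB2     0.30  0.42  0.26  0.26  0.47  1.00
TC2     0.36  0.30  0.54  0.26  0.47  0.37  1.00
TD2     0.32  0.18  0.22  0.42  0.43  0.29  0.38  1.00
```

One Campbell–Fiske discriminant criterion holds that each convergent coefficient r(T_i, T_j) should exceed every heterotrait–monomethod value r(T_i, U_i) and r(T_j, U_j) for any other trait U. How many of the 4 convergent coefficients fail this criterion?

Convergent coefficients and their comparison sets:
TA (methods 1·2): 0.71 vs {0.46, 0.47, 0.40, 0.47, 0.42, 0.43} → pass.
TB (methods 1·2): 0.42 vs {0.46, 0.47, 0.39, 0.37, 0.33, 0.29} → fail.
TC (methods 1·2): 0.54 vs {0.40, 0.47, 0.39, 0.37, 0.35, 0.38} → pass.
TD (methods 1·2): 0.42 vs {0.42, 0.43, 0.33, 0.29, 0.35, 0.38} → fail.
2 of 4 fail.

2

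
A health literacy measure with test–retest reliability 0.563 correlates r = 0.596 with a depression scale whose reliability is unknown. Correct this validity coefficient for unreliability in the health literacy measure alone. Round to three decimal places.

0.794

Single correction: r_c = r_obs / √r_xx = 0.596 / √0.563 = 0.596 / 0.7503 ≈ 0.794.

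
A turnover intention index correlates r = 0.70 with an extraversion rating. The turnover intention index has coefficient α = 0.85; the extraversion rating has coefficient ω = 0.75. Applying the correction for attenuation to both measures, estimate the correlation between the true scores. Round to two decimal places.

0.88

r_true = r_obs / √(r_xx · r_yy) = 0.70 / √(0.85 × 0.75) = 0.70 / √0.6375 = 0.70 / 0.7984 ≈ 0.88.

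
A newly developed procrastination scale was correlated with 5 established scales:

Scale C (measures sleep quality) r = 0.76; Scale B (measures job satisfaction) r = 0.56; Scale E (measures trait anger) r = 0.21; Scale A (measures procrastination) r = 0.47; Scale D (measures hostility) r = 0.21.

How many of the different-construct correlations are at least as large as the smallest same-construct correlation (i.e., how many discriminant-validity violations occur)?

2

Convergent (same construct = procrastination): Scale A.
Smallest convergent = 0.47. Discriminant values: 0.76, 0.56, 0.21, 0.21; count ≥ 0.47 → 2.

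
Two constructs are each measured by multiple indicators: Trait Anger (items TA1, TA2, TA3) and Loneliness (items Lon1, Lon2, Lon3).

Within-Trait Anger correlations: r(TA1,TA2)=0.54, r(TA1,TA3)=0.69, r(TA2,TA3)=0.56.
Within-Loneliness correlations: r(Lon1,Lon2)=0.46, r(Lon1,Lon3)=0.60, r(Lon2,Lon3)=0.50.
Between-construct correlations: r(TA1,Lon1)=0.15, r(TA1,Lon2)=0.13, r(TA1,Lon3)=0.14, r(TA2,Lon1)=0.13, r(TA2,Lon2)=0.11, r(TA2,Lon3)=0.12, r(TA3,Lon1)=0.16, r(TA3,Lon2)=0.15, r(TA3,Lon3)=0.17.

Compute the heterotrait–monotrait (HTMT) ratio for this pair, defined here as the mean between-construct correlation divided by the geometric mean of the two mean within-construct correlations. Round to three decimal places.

Between-construct mean = 1.26/9 = 0.1400.
Mean within-TA = 1.79/3 = 0.5967; mean within-Lon = 1.56/3 = 0.5200.
Geometric mean = √(0.5967 × 0.5200) = 0.5570.
HTMT = 0.1400 / 0.5570 = 0.251.

0.251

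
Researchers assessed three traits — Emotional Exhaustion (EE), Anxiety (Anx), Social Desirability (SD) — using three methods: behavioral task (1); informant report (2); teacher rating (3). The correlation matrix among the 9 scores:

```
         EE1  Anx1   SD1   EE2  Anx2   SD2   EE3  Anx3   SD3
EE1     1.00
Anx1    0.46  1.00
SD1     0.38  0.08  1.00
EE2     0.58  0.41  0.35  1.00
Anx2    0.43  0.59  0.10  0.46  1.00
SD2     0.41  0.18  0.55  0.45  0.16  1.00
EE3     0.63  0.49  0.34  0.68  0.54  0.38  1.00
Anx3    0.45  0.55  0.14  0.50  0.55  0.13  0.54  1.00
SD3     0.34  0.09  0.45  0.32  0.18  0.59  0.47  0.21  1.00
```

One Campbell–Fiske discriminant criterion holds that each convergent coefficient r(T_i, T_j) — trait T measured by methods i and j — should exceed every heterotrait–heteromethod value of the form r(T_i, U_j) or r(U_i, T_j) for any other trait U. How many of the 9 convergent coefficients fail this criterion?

0

Convergent coefficients and their comparison sets:
EE (methods 1·2): 0.58 vs {0.43, 0.41, 0.41, 0.35} → pass.
EE (methods 1·3): 0.63 vs {0.45, 0.49, 0.34, 0.34} → pass.
EE (methods 2·3): 0.68 vs {0.50, 0.54, 0.32, 0.38} → pass.
Anx (methods 1·2): 0.59 vs {0.41, 0.43, 0.18, 0.10} → pass.
Anx (methods 1·3): 0.55 vs {0.49, 0.45, 0.09, 0.14} → pass.
Anx (methods 2·3): 0.55 vs {0.54, 0.50, 0.18, 0.13} → pass.
SD (methods 1·2): 0.55 vs {0.35, 0.41, 0.10, 0.18} → pass.
SD (methods 1·3): 0.45 vs {0.34, 0.34, 0.14, 0.09} → pass.
SD (methods 2·3): 0.59 vs {0.38, 0.32, 0.13, 0.18} → pass.
0 of 9 fail.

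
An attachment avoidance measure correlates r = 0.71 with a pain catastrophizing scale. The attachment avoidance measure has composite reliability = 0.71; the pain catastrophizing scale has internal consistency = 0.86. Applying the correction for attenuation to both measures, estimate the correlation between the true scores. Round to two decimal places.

r_true = r_obs / √(r_xx · r_yy) = 0.71 / √(0.71 × 0.86) = 0.71 / √0.6106 = 0.71 / 0.7814 ≈ 0.91.

0.91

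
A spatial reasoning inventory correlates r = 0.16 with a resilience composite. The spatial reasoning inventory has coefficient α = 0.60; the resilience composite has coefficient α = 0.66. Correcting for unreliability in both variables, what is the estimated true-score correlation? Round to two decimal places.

0.25

r_true = r_obs / √(r_xx · r_yy) = 0.16 / √(0.60 × 0.66) = 0.16 / √0.3960 = 0.16 / 0.6293 ≈ 0.25.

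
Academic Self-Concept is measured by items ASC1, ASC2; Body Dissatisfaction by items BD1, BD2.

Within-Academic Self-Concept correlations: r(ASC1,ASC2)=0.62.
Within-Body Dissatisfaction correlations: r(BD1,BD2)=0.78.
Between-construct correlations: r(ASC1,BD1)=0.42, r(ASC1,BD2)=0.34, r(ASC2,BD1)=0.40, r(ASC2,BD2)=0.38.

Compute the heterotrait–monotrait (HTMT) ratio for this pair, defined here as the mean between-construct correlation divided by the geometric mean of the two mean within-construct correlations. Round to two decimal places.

0.55

Between-construct mean = 1.54/4 = 0.3850.
Mean within-ASC = 0.62/1 = 0.6200; mean within-BD = 0.78/1 = 0.7800.
Geometric mean = √(0.6200 × 0.7800) = 0.6954.
HTMT = 0.3850 / 0.6954 = 0.55.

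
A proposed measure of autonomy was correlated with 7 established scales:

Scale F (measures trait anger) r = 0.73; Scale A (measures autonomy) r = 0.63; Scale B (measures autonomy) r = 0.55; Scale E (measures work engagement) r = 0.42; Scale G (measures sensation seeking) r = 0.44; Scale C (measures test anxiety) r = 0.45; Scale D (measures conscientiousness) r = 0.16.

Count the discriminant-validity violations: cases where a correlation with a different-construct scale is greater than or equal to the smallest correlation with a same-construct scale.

1

Convergent (same construct = autonomy): Scale A, Scale B.
Smallest convergent = 0.55. Discriminant values: 0.73, 0.42, 0.44, 0.45, 0.16; count ≥ 0.55 → 1.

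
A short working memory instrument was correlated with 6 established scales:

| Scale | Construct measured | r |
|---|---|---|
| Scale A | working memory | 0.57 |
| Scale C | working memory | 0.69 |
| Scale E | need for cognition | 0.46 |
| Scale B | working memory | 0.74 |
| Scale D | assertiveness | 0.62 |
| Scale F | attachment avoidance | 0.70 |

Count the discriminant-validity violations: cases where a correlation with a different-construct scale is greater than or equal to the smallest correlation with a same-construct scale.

Convergent (same construct = working memory): Scale A, Scale C, Scale B.
Smallest convergent = 0.57. Discriminant values: 0.46, 0.62, 0.70; count ≥ 0.57 → 2.

2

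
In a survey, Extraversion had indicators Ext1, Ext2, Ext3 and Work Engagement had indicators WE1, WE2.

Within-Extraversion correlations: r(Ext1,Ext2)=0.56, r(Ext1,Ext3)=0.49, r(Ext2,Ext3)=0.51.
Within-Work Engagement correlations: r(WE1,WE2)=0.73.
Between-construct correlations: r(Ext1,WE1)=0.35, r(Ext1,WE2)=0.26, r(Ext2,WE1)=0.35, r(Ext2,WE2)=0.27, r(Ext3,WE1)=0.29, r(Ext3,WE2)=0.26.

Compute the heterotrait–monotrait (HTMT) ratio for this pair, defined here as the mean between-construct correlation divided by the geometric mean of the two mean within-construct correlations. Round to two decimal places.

Mean between = 1.78/6 = 0.2967.
Mean within-Ext = 1.56/3 = 0.5200; mean within-WE = 0.73/1 = 0.7300.
Geometric mean = √(0.5200 × 0.7300) = 0.6161.
HTMT = 0.2967 / 0.6161 = 0.48.

0.48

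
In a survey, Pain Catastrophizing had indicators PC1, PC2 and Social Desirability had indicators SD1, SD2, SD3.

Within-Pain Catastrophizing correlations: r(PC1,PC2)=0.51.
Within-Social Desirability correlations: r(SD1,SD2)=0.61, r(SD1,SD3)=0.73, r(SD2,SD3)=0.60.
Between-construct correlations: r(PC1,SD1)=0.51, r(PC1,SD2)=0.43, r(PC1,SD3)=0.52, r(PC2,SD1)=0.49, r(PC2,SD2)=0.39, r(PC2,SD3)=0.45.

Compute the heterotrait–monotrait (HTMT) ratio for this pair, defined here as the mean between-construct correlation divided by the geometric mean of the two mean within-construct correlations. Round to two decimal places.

0.81

Mean between = 2.79/6 = 0.4650.
Mean within-PC = 0.51/1 = 0.5100; mean within-SD = 1.94/3 = 0.6467.
Geometric mean = √(0.5100 × 0.6467) = 0.5743.
HTMT = 0.4650 / 0.5743 = 0.81.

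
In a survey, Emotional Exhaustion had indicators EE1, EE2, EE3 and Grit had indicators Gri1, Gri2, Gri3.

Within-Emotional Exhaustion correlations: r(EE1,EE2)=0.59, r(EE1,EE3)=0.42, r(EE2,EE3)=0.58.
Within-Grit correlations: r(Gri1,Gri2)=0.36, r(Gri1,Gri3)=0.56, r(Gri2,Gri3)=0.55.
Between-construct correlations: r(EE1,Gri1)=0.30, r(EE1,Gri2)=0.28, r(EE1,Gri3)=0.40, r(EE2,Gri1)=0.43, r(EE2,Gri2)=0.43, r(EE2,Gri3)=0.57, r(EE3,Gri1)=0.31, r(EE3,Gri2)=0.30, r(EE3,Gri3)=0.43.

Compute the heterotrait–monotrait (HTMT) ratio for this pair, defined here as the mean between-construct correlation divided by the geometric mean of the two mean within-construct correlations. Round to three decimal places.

0.752

Between-construct mean = 3.45/9 = 0.3833.
Mean within-EE = 1.59/3 = 0.5300; mean within-Gri = 1.47/3 = 0.4900.
Geometric mean = √(0.5300 × 0.4900) = 0.5096.
HTMT = 0.3833 / 0.5096 = 0.752.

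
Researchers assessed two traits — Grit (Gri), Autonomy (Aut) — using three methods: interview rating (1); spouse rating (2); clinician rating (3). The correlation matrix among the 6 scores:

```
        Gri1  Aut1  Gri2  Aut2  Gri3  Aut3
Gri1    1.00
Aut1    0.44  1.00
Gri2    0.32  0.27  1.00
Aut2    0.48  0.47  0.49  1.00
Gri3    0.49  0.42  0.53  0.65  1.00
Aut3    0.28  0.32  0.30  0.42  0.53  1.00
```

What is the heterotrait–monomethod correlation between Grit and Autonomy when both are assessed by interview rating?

Different traits, same method: r(Gri1, Aut1) = 0.44.

0.44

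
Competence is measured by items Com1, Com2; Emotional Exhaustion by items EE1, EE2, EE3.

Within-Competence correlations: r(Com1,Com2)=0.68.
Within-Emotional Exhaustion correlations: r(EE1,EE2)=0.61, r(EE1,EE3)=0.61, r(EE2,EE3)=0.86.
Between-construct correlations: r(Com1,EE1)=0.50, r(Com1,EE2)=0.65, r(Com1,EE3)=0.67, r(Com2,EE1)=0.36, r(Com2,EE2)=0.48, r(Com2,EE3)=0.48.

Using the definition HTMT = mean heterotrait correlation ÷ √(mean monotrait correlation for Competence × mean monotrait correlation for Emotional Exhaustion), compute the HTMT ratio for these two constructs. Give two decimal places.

Mean heterotrait r = 3.14/6 = 0.5233.
Mean within-Com = 0.68/1 = 0.6800; mean within-EE = 2.08/3 = 0.6933.
Geometric mean = √(0.6800 × 0.6933) = 0.6866.
HTMT = 0.5233 / 0.6866 = 0.76.

0.76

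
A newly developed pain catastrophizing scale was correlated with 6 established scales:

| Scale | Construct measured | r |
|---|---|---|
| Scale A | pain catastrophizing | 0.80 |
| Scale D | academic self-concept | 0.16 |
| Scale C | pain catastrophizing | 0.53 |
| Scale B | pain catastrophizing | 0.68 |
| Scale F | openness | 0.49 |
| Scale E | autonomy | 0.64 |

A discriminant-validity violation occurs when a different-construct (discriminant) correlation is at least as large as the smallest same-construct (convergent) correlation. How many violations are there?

Convergent (same construct = pain catastrophizing): Scale A, Scale C, Scale B.
Smallest convergent = 0.53. Discriminant values: 0.16, 0.49, 0.64; count ≥ 0.53 → 1.

1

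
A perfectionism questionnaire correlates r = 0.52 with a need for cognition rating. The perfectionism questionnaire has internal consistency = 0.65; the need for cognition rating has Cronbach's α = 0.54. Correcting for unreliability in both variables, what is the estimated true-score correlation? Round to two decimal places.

r_true = r_obs / √(r_xx · r_yy) = 0.52 / √(0.65 × 0.54) = 0.52 / √0.3510 = 0.52 / 0.5925 ≈ 0.88.

0.88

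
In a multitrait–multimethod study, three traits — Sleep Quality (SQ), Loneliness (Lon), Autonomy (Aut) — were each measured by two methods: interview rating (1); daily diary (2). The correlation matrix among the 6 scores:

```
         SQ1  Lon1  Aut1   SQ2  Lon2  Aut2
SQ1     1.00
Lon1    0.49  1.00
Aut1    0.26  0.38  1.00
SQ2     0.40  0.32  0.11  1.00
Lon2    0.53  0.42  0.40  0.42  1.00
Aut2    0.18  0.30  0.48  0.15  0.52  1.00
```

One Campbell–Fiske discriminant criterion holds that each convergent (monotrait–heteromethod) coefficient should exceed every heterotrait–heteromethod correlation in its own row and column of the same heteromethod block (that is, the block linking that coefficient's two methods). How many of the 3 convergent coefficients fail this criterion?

Checking each validity diagonal entry against its comparison values:
SQ (methods 1·2): 0.40 vs {0.53, 0.32, 0.18, 0.11} → fail.
Lon (methods 1·2): 0.42 vs {0.32, 0.53, 0.30, 0.40} → fail.
Aut (methods 1·2): 0.48 vs {0.11, 0.18, 0.40, 0.30} → pass.
2 of 3 fail.

2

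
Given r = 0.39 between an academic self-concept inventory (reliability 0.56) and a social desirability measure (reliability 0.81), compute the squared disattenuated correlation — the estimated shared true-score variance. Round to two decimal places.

Disattenuated r = 0.39 / √(0.56 × 0.81) = 0.39 / 0.6735 = 0.5791.
Shared true-score variance = 0.5791² = 0.3354 ≈ 0.34.

0.34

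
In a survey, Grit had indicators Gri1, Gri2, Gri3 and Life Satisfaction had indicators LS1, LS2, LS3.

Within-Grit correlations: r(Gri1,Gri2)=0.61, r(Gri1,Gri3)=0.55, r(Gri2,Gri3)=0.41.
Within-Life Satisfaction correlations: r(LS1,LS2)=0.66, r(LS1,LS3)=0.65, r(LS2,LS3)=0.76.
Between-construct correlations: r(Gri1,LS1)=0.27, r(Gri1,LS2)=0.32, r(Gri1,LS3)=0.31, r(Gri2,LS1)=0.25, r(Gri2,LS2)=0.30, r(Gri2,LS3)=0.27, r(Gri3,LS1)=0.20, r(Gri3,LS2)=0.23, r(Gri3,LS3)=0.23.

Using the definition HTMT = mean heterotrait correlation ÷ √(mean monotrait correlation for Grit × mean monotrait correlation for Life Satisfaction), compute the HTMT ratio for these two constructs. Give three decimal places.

0.440

Mean between = 2.38/9 = 0.2644.
Mean within-Gri = 1.57/3 = 0.5233; mean within-LS = 2.07/3 = 0.6900.
Geometric mean = √(0.5233 × 0.6900) = 0.6009.
HTMT = 0.2644 / 0.6009 = 0.440.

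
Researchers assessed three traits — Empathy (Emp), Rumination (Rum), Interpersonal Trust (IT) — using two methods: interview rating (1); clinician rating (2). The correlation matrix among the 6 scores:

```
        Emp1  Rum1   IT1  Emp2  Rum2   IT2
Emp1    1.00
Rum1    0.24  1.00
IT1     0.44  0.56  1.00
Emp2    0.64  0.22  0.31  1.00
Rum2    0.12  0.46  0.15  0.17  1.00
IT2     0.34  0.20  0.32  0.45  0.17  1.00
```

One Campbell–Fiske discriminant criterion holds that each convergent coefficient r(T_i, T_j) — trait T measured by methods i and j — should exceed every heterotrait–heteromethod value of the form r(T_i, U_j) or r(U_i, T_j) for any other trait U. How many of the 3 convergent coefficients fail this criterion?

1

Each convergent coefficient versus the relevant comparison correlations:
Emp (methods 1·2): 0.64 vs {0.12, 0.22, 0.34, 0.31} → pass.
Rum (methods 1·2): 0.46 vs {0.22, 0.12, 0.20, 0.15} → pass.
IT (methods 1·2): 0.32 vs {0.31, 0.34, 0.15, 0.20} → fail.
1 of 3 fail.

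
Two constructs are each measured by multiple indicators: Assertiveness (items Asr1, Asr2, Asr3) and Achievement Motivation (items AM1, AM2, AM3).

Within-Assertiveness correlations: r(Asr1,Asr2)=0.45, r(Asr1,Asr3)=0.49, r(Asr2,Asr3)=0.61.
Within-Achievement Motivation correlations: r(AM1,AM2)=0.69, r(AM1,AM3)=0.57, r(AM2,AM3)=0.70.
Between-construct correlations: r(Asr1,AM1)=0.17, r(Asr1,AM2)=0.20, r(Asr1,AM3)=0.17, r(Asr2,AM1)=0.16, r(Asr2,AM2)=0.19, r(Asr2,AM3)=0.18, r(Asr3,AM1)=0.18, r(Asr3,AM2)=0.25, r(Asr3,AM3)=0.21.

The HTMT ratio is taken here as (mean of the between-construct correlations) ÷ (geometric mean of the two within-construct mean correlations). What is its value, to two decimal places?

Mean heterotrait r = 1.71/9 = 0.1900.
Mean within-Asr = 1.55/3 = 0.5167; mean within-AM = 1.96/3 = 0.6533.
Geometric mean = √(0.5167 × 0.6533) = 0.5810.
HTMT = 0.1900 / 0.5810 = 0.33.

0.33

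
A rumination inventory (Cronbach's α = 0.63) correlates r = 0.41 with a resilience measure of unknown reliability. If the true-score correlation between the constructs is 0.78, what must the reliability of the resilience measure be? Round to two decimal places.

0.44

r_true = r_obs / √(r_xx · r_yy) ⇒ 0.78 = 0.41 / √(0.63 · r_yy).
√(0.63 · r_yy) = 0.41 / 0.78 = 0.5256; 0.63 · r_yy = 0.2763; r_yy = 0.2763 / 0.63 ≈ 0.44.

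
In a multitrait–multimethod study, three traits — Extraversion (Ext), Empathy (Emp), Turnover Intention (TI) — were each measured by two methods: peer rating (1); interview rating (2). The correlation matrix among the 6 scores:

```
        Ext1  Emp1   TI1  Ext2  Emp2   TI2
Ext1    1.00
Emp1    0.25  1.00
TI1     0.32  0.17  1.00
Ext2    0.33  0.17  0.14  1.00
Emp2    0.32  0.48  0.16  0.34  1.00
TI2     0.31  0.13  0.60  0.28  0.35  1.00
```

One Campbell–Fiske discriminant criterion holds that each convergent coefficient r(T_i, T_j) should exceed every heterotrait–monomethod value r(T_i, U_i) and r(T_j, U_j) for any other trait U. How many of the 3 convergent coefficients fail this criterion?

Convergent coefficients and their comparison sets:
Ext (methods 1·2): 0.33 vs {0.25, 0.34, 0.32, 0.28} → fail.
Emp (methods 1·2): 0.48 vs {0.25, 0.34, 0.17, 0.35} → pass.
TI (methods 1·2): 0.60 vs {0.32, 0.28, 0.17, 0.35} → pass.
1 of 3 fail.

1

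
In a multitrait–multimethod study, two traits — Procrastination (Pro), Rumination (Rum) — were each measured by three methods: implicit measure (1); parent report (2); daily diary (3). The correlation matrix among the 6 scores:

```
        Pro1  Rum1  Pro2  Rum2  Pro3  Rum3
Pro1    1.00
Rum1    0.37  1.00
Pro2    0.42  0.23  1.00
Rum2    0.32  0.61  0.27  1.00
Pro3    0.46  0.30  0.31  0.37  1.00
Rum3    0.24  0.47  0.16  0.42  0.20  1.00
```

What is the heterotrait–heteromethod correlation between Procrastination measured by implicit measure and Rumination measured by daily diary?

Different traits and methods: r(Pro1, Rum3) = 0.24.

0.24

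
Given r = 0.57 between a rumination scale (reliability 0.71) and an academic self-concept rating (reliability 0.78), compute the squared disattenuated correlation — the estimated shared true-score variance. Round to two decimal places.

0.59

Disattenuated r = 0.57 / √(0.71 × 0.78) = 0.57 / 0.7442 = 0.7659.
Shared true-score variance = 0.7659² = 0.5866 ≈ 0.59.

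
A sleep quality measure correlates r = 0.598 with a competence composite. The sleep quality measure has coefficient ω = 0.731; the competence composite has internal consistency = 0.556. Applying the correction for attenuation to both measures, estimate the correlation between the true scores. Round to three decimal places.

r_true = r_obs / √(r_xx · r_yy) = 0.598 / √(0.731 × 0.556) = 0.598 / √0.406436 = 0.598 / 0.6375 ≈ 0.938.

0.938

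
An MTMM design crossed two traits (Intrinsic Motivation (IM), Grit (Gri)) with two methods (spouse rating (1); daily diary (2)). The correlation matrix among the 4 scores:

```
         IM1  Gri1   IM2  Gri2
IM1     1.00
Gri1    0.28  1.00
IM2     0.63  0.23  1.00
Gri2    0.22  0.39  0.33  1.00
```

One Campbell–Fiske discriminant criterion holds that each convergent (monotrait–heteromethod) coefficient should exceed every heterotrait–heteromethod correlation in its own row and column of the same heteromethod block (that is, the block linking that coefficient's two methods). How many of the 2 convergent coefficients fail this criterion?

0

Each convergent coefficient versus the relevant comparison correlations:
IM (methods 1·2): 0.63 vs {0.22, 0.23} → pass.
Gri (methods 1·2): 0.39 vs {0.23, 0.22} → pass.
0 of 2 fail.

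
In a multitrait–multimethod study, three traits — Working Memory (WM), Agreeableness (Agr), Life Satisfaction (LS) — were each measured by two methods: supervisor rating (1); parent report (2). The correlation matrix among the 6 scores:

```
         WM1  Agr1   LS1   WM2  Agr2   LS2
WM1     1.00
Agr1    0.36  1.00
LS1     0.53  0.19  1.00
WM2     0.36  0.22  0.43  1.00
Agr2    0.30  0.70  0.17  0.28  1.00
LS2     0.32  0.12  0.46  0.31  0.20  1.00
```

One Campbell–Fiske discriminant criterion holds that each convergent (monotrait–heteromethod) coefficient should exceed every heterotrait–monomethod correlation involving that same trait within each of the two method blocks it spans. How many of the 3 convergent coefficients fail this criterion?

Checking each validity diagonal entry against its comparison values:
WM (methods 1·2): 0.36 vs {0.36, 0.28, 0.53, 0.31} → fail.
Agr (methods 1·2): 0.70 vs {0.36, 0.28, 0.19, 0.20} → pass.
LS (methods 1·2): 0.46 vs {0.53, 0.31, 0.19, 0.20} → fail.
2 of 3 fail.

2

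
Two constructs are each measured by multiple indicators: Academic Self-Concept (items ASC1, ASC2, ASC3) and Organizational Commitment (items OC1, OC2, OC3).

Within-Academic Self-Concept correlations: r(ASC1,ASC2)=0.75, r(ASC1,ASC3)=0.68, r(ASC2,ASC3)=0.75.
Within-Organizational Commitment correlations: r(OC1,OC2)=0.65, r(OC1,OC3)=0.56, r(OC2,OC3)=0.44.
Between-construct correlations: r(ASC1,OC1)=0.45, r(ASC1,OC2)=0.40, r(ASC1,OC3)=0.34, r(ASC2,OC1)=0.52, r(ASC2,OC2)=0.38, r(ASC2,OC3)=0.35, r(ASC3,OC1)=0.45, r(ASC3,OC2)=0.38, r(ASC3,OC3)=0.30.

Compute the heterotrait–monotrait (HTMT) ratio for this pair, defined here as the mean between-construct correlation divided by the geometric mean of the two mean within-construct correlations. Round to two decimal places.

Mean heterotrait r = 3.57/9 = 0.3967.
Mean within-ASC = 2.18/3 = 0.7267; mean within-OC = 1.65/3 = 0.5500.
Geometric mean = √(0.7267 × 0.5500) = 0.6322.
HTMT = 0.3967 / 0.6322 = 0.63.

0.63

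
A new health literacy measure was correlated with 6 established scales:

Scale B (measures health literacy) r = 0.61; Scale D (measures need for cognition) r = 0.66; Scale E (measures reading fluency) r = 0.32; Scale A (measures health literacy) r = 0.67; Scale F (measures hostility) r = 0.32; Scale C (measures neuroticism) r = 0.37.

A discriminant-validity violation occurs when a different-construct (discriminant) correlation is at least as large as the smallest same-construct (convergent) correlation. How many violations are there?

1

Convergent (same construct = health literacy): Scale B, Scale A.
Smallest convergent = 0.61. Discriminant values: 0.66, 0.32, 0.32, 0.37; count ≥ 0.61 → 1.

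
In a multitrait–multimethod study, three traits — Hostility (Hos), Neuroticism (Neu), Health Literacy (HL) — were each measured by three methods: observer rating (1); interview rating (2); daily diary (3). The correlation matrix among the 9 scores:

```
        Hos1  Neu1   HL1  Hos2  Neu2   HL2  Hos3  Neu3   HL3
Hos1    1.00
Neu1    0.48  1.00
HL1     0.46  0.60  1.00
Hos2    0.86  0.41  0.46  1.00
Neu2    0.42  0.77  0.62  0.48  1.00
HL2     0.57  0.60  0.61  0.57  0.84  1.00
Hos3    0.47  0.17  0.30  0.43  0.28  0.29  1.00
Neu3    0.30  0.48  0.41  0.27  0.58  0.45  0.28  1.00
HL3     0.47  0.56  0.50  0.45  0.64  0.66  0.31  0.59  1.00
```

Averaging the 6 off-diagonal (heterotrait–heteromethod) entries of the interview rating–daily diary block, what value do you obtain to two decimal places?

HTHM values (method 2 × method 3): 0.27, 0.45, 0.28, 0.64, 0.29, 0.45; mean = 2.38/6 = 0.40.

0.40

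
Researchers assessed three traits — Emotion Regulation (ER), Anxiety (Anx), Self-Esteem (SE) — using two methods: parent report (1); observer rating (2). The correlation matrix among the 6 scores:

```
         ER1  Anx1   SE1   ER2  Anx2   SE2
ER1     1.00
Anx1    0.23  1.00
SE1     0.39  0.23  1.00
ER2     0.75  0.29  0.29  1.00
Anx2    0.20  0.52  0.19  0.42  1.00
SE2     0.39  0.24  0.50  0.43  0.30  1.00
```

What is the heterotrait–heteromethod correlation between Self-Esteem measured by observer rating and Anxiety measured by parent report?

Different traits and methods: r(SE2, Anx1) = 0.24.

0.24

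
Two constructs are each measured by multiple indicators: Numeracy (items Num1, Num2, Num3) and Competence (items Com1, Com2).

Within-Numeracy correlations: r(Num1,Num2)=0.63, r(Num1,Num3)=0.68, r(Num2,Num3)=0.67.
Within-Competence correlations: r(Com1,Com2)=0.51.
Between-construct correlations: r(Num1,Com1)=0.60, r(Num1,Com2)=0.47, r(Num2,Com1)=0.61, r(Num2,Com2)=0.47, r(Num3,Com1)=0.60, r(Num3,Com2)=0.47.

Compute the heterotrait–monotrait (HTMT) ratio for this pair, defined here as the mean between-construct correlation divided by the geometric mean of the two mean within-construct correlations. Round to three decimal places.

0.925

Mean between = 3.22/6 = 0.5367.
Mean within-Num = 1.98/3 = 0.6600; mean within-Com = 0.51/1 = 0.5100.
Geometric mean = √(0.6600 × 0.5100) = 0.5802.
HTMT = 0.5367 / 0.5802 = 0.925.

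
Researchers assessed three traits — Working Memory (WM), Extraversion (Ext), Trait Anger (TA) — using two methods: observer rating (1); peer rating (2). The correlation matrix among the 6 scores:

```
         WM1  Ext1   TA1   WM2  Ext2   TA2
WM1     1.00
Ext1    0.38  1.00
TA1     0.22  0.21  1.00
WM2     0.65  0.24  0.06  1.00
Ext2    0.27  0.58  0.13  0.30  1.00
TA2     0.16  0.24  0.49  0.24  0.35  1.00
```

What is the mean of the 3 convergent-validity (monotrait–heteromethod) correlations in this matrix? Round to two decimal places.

0.57

Convergent values: 0.65, 0.58, 0.49; mean = 1.72/3 = 0.57.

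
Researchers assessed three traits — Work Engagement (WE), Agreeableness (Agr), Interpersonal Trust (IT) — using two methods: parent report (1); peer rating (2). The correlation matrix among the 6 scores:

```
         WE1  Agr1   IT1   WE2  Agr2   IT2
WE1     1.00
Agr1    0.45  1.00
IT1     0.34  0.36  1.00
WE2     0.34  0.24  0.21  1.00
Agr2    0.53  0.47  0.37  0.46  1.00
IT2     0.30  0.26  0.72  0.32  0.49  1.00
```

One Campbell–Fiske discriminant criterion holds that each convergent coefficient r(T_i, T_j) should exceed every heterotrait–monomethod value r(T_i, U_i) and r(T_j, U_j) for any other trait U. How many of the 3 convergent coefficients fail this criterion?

Each convergent coefficient versus the relevant comparison correlations:
WE (methods 1·2): 0.34 vs {0.45, 0.46, 0.34, 0.32} → fail.
Agr (methods 1·2): 0.47 vs {0.45, 0.46, 0.36, 0.49} → fail.
IT (methods 1·2): 0.72 vs {0.34, 0.32, 0.36, 0.49} → pass.
2 of 3 fail.

2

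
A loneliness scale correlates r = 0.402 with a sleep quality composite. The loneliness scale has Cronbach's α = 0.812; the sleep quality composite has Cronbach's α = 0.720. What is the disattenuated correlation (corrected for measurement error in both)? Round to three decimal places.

0.526

r_true = r_obs / √(r_xx · r_yy) = 0.402 / √(0.812 × 0.720) = 0.402 / √0.584640 = 0.402 / 0.7646 ≈ 0.526.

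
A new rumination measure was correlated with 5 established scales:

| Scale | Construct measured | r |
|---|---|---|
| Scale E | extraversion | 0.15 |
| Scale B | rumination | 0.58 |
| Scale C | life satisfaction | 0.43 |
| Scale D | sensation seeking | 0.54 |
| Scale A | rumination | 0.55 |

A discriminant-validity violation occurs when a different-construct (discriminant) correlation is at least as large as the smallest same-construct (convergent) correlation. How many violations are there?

Convergent (same construct = rumination): Scale B, Scale A.
Smallest convergent = 0.55. Discriminant values: 0.15, 0.43, 0.54; count ≥ 0.55 → 0.

0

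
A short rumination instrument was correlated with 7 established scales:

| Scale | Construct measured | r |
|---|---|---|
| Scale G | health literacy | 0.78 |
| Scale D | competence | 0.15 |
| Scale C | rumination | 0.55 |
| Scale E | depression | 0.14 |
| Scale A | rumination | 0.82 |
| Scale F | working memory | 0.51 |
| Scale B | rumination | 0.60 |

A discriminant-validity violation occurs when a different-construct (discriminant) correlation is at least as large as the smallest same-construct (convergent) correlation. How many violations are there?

1

Convergent (same construct = rumination): Scale C, Scale A, Scale B.
Smallest convergent = 0.55. Discriminant values: 0.78, 0.15, 0.14, 0.51; count ≥ 0.55 → 1.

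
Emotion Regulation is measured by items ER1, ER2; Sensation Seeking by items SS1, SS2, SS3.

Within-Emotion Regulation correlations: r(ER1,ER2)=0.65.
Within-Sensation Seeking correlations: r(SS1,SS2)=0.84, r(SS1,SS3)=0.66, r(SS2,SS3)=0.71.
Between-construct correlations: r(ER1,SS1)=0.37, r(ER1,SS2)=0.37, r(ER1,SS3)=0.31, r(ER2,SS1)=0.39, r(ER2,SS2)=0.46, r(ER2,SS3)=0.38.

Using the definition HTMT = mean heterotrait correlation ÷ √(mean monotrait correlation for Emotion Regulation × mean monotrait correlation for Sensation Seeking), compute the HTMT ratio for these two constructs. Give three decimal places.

Mean heterotrait r = 2.28/6 = 0.3800.
Mean within-ER = 0.65/1 = 0.6500; mean within-SS = 2.21/3 = 0.7367.
Geometric mean = √(0.6500 × 0.7367) = 0.6920.
HTMT = 0.3800 / 0.6920 = 0.549.

0.549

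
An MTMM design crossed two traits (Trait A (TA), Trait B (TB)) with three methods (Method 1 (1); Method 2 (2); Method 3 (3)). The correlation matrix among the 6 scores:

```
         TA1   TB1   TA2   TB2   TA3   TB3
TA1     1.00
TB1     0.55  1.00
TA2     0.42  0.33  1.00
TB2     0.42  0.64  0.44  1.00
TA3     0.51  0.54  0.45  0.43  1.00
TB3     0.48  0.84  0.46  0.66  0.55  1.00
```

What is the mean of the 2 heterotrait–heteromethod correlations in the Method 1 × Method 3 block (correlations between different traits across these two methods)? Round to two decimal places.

0.51

HTHM values (method 1 × method 3): 0.48, 0.54; mean = 1.02/2 = 0.51.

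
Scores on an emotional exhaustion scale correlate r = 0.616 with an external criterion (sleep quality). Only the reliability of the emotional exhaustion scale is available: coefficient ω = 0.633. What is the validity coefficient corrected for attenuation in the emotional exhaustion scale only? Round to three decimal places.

0.774

Single correction: r_c = r_obs / √r_xx = 0.616 / √0.633 = 0.616 / 0.7956 ≈ 0.774.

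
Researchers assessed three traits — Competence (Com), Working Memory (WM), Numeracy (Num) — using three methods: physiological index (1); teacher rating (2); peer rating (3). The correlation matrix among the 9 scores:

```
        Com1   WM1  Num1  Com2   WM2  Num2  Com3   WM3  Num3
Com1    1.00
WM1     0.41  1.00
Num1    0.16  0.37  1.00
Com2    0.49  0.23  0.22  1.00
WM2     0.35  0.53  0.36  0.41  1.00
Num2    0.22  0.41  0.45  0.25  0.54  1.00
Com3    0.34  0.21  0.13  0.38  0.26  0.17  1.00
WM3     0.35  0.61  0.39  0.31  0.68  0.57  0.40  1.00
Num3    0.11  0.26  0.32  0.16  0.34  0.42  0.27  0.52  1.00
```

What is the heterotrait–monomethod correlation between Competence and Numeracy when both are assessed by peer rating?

Different traits, same method: r(Com3, Num3) = 0.27.

0.27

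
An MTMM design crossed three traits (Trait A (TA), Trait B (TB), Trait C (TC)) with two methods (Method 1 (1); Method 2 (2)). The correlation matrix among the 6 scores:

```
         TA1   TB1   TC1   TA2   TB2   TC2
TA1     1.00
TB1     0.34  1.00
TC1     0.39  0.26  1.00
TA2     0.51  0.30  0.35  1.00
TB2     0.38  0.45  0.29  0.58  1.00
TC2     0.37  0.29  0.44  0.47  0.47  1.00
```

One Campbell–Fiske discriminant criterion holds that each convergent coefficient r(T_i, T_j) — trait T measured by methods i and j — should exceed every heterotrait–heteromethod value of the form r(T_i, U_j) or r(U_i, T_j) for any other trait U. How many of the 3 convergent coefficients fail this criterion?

0

Convergent coefficients and their comparison sets:
TA (methods 1·2): 0.51 vs {0.38, 0.30, 0.37, 0.35} → pass.
TB (methods 1·2): 0.45 vs {0.30, 0.38, 0.29, 0.29} → pass.
TC (methods 1·2): 0.44 vs {0.35, 0.37, 0.29, 0.29} → pass.
0 of 3 fail.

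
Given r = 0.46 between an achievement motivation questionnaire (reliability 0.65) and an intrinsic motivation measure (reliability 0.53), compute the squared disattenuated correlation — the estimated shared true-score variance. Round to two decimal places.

0.61

Disattenuated r = 0.46 / √(0.65 × 0.53) = 0.46 / 0.5869 = 0.7838.
Shared true-score variance = 0.7838² = 0.6143 ≈ 0.61.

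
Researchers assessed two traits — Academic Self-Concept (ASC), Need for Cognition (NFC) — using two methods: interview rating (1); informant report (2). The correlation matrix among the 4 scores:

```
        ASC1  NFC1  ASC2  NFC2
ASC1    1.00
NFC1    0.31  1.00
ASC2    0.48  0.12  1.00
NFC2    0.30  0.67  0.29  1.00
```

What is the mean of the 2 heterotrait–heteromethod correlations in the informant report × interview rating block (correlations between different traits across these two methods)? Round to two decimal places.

0.21

HTHM values (method 2 × method 1): 0.12, 0.30; mean = 0.42/2 = 0.21.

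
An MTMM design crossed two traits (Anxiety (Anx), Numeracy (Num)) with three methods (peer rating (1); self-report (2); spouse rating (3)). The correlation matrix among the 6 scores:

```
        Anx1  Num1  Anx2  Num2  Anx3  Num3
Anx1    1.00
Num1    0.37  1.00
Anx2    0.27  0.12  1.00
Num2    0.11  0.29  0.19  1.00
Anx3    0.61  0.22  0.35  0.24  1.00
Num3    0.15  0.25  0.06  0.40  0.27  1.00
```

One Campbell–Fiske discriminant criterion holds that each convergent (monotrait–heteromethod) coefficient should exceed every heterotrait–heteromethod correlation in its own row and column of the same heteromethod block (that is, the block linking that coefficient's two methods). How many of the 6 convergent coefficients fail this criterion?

0

Each convergent coefficient versus the relevant comparison correlations:
Anx (methods 1·2): 0.27 vs {0.11, 0.12} → pass.
Anx (methods 1·3): 0.61 vs {0.15, 0.22} → pass.
Anx (methods 2·3): 0.35 vs {0.06, 0.24} → pass.
Num (methods 1·2): 0.29 vs {0.12, 0.11} → pass.
Num (methods 1·3): 0.25 vs {0.22, 0.15} → pass.
Num (methods 2·3): 0.40 vs {0.24, 0.06} → pass.
0 of 6 fail.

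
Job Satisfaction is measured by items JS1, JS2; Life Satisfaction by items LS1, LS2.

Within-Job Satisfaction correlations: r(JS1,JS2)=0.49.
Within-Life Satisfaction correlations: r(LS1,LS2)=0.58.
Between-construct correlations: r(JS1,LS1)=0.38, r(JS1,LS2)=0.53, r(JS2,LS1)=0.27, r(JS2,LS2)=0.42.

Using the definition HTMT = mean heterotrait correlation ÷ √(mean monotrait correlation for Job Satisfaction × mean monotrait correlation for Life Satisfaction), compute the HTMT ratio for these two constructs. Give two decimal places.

0.75

Between-construct mean = 1.60/4 = 0.4000.
Mean within-JS = 0.49/1 = 0.4900; mean within-LS = 0.58/1 = 0.5800.
Geometric mean = √(0.4900 × 0.5800) = 0.5331.
HTMT = 0.4000 / 0.5331 = 0.75.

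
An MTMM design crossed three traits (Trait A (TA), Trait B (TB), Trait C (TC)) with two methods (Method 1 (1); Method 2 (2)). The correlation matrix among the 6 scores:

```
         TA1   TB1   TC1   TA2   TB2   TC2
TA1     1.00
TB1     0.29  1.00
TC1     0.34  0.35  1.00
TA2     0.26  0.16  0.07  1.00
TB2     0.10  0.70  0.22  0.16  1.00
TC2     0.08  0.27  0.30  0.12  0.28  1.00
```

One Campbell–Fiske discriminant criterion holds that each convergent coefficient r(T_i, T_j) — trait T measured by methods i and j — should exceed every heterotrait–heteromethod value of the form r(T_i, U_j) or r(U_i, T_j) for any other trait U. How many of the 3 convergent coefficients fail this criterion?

0

Convergent coefficients and their comparison sets:
TA (methods 1·2): 0.26 vs {0.10, 0.16, 0.08, 0.07} → pass.
TB (methods 1·2): 0.70 vs {0.16, 0.10, 0.27, 0.22} → pass.
TC (methods 1·2): 0.30 vs {0.07, 0.08, 0.22, 0.27} → pass.
0 of 3 fail.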